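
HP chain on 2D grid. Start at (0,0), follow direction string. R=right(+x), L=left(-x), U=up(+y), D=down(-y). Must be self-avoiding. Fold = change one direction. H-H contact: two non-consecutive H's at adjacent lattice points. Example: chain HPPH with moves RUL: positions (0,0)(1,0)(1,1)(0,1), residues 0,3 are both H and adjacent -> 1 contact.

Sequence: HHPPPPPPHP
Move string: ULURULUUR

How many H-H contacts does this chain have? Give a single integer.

Answer: 0

Derivation:
Positions: [(0, 0), (0, 1), (-1, 1), (-1, 2), (0, 2), (0, 3), (-1, 3), (-1, 4), (-1, 5), (0, 5)]
No H-H contacts found.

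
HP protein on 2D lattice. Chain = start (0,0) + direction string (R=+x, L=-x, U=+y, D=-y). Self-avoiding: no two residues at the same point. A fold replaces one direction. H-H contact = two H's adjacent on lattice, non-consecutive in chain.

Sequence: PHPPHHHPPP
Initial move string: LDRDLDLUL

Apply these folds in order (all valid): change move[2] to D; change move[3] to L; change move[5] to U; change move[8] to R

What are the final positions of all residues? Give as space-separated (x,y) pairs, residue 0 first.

Initial moves: LDRDLDLUL
Fold: move[2]->D => LDDDLDLUL (positions: [(0, 0), (-1, 0), (-1, -1), (-1, -2), (-1, -3), (-2, -3), (-2, -4), (-3, -4), (-3, -3), (-4, -3)])
Fold: move[3]->L => LDDLLDLUL (positions: [(0, 0), (-1, 0), (-1, -1), (-1, -2), (-2, -2), (-3, -2), (-3, -3), (-4, -3), (-4, -2), (-5, -2)])
Fold: move[5]->U => LDDLLULUL (positions: [(0, 0), (-1, 0), (-1, -1), (-1, -2), (-2, -2), (-3, -2), (-3, -1), (-4, -1), (-4, 0), (-5, 0)])
Fold: move[8]->R => LDDLLULUR (positions: [(0, 0), (-1, 0), (-1, -1), (-1, -2), (-2, -2), (-3, -2), (-3, -1), (-4, -1), (-4, 0), (-3, 0)])

Answer: (0,0) (-1,0) (-1,-1) (-1,-2) (-2,-2) (-3,-2) (-3,-1) (-4,-1) (-4,0) (-3,0)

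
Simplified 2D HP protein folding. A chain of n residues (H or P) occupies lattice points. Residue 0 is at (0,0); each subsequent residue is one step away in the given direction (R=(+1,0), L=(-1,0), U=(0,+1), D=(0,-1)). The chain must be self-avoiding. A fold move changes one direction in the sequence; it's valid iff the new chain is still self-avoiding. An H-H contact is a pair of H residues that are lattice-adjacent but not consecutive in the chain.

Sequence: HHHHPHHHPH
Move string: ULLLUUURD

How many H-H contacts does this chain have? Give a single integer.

Answer: 1

Derivation:
Positions: [(0, 0), (0, 1), (-1, 1), (-2, 1), (-3, 1), (-3, 2), (-3, 3), (-3, 4), (-2, 4), (-2, 3)]
H-H contact: residue 6 @(-3,3) - residue 9 @(-2, 3)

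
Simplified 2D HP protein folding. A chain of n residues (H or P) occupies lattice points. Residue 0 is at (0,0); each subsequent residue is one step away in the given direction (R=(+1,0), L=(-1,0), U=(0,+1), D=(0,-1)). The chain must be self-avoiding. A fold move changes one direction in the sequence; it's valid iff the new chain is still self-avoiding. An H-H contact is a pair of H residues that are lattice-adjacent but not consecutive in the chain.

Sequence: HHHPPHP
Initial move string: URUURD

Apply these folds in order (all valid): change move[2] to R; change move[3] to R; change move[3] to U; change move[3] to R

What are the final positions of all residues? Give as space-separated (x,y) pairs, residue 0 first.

Initial moves: URUURD
Fold: move[2]->R => URRURD (positions: [(0, 0), (0, 1), (1, 1), (2, 1), (2, 2), (3, 2), (3, 1)])
Fold: move[3]->R => URRRRD (positions: [(0, 0), (0, 1), (1, 1), (2, 1), (3, 1), (4, 1), (4, 0)])
Fold: move[3]->U => URRURD (positions: [(0, 0), (0, 1), (1, 1), (2, 1), (2, 2), (3, 2), (3, 1)])
Fold: move[3]->R => URRRRD (positions: [(0, 0), (0, 1), (1, 1), (2, 1), (3, 1), (4, 1), (4, 0)])

Answer: (0,0) (0,1) (1,1) (2,1) (3,1) (4,1) (4,0)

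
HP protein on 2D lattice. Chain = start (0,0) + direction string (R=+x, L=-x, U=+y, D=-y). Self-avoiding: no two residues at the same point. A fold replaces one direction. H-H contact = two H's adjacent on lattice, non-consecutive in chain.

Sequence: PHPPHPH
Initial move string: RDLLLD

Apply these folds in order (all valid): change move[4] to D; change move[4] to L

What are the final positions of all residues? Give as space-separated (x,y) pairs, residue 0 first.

Initial moves: RDLLLD
Fold: move[4]->D => RDLLDD (positions: [(0, 0), (1, 0), (1, -1), (0, -1), (-1, -1), (-1, -2), (-1, -3)])
Fold: move[4]->L => RDLLLD (positions: [(0, 0), (1, 0), (1, -1), (0, -1), (-1, -1), (-2, -1), (-2, -2)])

Answer: (0,0) (1,0) (1,-1) (0,-1) (-1,-1) (-2,-1) (-2,-2)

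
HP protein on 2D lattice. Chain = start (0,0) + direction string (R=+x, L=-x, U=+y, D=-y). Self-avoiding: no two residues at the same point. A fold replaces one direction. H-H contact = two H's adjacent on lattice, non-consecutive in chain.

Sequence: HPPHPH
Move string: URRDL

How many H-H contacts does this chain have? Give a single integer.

Positions: [(0, 0), (0, 1), (1, 1), (2, 1), (2, 0), (1, 0)]
H-H contact: residue 0 @(0,0) - residue 5 @(1, 0)

Answer: 1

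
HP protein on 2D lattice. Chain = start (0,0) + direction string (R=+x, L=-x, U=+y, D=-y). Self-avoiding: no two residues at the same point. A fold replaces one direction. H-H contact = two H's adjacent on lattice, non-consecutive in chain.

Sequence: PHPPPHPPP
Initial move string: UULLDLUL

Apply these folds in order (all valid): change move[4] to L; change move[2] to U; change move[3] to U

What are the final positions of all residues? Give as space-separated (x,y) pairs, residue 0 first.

Answer: (0,0) (0,1) (0,2) (0,3) (0,4) (-1,4) (-2,4) (-2,5) (-3,5)

Derivation:
Initial moves: UULLDLUL
Fold: move[4]->L => UULLLLUL (positions: [(0, 0), (0, 1), (0, 2), (-1, 2), (-2, 2), (-3, 2), (-4, 2), (-4, 3), (-5, 3)])
Fold: move[2]->U => UUULLLUL (positions: [(0, 0), (0, 1), (0, 2), (0, 3), (-1, 3), (-2, 3), (-3, 3), (-3, 4), (-4, 4)])
Fold: move[3]->U => UUUULLUL (positions: [(0, 0), (0, 1), (0, 2), (0, 3), (0, 4), (-1, 4), (-2, 4), (-2, 5), (-3, 5)])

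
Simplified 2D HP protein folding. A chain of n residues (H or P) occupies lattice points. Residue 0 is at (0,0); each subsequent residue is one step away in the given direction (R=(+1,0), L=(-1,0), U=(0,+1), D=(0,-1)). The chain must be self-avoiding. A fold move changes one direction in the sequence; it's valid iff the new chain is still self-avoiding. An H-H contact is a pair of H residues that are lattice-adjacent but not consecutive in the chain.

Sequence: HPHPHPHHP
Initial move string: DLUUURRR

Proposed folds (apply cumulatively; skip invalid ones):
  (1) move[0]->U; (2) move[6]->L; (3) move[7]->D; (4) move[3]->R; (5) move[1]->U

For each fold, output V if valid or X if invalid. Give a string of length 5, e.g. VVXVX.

Answer: VXVVV

Derivation:
Initial: DLUUURRR -> [(0, 0), (0, -1), (-1, -1), (-1, 0), (-1, 1), (-1, 2), (0, 2), (1, 2), (2, 2)]
Fold 1: move[0]->U => ULUUURRR VALID
Fold 2: move[6]->L => ULUUURLR INVALID (collision), skipped
Fold 3: move[7]->D => ULUUURRD VALID
Fold 4: move[3]->R => ULURURRD VALID
Fold 5: move[1]->U => UUURURRD VALID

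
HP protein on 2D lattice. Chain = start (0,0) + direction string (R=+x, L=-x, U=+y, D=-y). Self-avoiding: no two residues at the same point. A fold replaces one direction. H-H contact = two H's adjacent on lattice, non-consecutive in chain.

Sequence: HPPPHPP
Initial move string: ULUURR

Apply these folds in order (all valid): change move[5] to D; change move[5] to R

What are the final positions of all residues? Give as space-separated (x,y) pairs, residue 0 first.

Answer: (0,0) (0,1) (-1,1) (-1,2) (-1,3) (0,3) (1,3)

Derivation:
Initial moves: ULUURR
Fold: move[5]->D => ULUURD (positions: [(0, 0), (0, 1), (-1, 1), (-1, 2), (-1, 3), (0, 3), (0, 2)])
Fold: move[5]->R => ULUURR (positions: [(0, 0), (0, 1), (-1, 1), (-1, 2), (-1, 3), (0, 3), (1, 3)])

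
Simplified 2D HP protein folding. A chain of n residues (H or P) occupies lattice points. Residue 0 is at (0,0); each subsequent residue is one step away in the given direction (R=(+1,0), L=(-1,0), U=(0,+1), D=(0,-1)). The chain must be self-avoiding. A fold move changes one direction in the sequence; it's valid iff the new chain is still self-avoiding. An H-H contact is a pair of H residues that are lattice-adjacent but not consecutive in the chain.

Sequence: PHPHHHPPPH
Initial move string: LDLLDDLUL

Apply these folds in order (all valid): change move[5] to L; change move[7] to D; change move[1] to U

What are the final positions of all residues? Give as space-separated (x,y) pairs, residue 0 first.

Initial moves: LDLLDDLUL
Fold: move[5]->L => LDLLDLLUL (positions: [(0, 0), (-1, 0), (-1, -1), (-2, -1), (-3, -1), (-3, -2), (-4, -2), (-5, -2), (-5, -1), (-6, -1)])
Fold: move[7]->D => LDLLDLLDL (positions: [(0, 0), (-1, 0), (-1, -1), (-2, -1), (-3, -1), (-3, -2), (-4, -2), (-5, -2), (-5, -3), (-6, -3)])
Fold: move[1]->U => LULLDLLDL (positions: [(0, 0), (-1, 0), (-1, 1), (-2, 1), (-3, 1), (-3, 0), (-4, 0), (-5, 0), (-5, -1), (-6, -1)])

Answer: (0,0) (-1,0) (-1,1) (-2,1) (-3,1) (-3,0) (-4,0) (-5,0) (-5,-1) (-6,-1)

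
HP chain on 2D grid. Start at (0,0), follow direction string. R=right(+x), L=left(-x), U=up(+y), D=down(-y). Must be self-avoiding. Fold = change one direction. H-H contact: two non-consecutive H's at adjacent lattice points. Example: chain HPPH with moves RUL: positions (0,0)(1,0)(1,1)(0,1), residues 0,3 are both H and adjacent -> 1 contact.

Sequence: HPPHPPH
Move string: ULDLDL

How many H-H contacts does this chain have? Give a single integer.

Positions: [(0, 0), (0, 1), (-1, 1), (-1, 0), (-2, 0), (-2, -1), (-3, -1)]
H-H contact: residue 0 @(0,0) - residue 3 @(-1, 0)

Answer: 1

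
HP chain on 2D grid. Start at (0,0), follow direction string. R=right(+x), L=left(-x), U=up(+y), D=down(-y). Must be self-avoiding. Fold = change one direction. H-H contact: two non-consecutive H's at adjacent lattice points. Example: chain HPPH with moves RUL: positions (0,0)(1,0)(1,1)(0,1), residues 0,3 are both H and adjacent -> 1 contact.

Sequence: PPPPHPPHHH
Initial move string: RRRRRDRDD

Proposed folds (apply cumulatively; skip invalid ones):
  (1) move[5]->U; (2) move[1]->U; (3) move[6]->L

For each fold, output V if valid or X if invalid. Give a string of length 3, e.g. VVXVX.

Answer: VVX

Derivation:
Initial: RRRRRDRDD -> [(0, 0), (1, 0), (2, 0), (3, 0), (4, 0), (5, 0), (5, -1), (6, -1), (6, -2), (6, -3)]
Fold 1: move[5]->U => RRRRRURDD VALID
Fold 2: move[1]->U => RURRRURDD VALID
Fold 3: move[6]->L => RURRRULDD INVALID (collision), skipped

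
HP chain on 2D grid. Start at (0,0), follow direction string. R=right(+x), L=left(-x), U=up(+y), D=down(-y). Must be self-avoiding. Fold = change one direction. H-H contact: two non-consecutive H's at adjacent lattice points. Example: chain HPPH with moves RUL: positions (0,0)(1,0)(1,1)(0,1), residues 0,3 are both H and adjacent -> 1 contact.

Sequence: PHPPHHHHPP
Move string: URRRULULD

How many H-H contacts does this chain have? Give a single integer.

Answer: 0

Derivation:
Positions: [(0, 0), (0, 1), (1, 1), (2, 1), (3, 1), (3, 2), (2, 2), (2, 3), (1, 3), (1, 2)]
No H-H contacts found.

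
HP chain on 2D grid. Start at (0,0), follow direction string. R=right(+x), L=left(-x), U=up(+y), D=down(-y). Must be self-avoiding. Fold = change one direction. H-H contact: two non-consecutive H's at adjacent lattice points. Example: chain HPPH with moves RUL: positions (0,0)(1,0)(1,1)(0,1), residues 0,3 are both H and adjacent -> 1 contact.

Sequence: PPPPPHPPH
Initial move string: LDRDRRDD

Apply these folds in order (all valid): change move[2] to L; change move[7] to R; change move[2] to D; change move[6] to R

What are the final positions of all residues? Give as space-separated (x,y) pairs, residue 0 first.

Answer: (0,0) (-1,0) (-1,-1) (-1,-2) (-1,-3) (0,-3) (1,-3) (2,-3) (3,-3)

Derivation:
Initial moves: LDRDRRDD
Fold: move[2]->L => LDLDRRDD (positions: [(0, 0), (-1, 0), (-1, -1), (-2, -1), (-2, -2), (-1, -2), (0, -2), (0, -3), (0, -4)])
Fold: move[7]->R => LDLDRRDR (positions: [(0, 0), (-1, 0), (-1, -1), (-2, -1), (-2, -2), (-1, -2), (0, -2), (0, -3), (1, -3)])
Fold: move[2]->D => LDDDRRDR (positions: [(0, 0), (-1, 0), (-1, -1), (-1, -2), (-1, -3), (0, -3), (1, -3), (1, -4), (2, -4)])
Fold: move[6]->R => LDDDRRRR (positions: [(0, 0), (-1, 0), (-1, -1), (-1, -2), (-1, -3), (0, -3), (1, -3), (2, -3), (3, -3)])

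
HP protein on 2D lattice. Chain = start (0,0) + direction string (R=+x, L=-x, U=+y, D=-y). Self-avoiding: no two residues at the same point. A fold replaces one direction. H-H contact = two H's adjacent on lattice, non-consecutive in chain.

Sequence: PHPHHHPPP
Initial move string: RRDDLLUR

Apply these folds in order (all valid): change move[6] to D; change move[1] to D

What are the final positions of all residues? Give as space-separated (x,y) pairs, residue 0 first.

Answer: (0,0) (1,0) (1,-1) (1,-2) (1,-3) (0,-3) (-1,-3) (-1,-4) (0,-4)

Derivation:
Initial moves: RRDDLLUR
Fold: move[6]->D => RRDDLLDR (positions: [(0, 0), (1, 0), (2, 0), (2, -1), (2, -2), (1, -2), (0, -2), (0, -3), (1, -3)])
Fold: move[1]->D => RDDDLLDR (positions: [(0, 0), (1, 0), (1, -1), (1, -2), (1, -3), (0, -3), (-1, -3), (-1, -4), (0, -4)])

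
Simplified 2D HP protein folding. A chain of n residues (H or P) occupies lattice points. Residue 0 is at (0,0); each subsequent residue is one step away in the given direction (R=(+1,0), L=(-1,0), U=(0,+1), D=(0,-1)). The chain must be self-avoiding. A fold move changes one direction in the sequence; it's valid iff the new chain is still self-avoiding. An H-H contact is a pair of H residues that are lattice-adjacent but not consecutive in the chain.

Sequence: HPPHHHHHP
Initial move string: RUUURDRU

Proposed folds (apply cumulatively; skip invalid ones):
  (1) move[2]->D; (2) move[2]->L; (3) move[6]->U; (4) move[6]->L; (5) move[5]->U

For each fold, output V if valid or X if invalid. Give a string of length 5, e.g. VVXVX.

Initial: RUUURDRU -> [(0, 0), (1, 0), (1, 1), (1, 2), (1, 3), (2, 3), (2, 2), (3, 2), (3, 3)]
Fold 1: move[2]->D => RUDURDRU INVALID (collision), skipped
Fold 2: move[2]->L => RULURDRU INVALID (collision), skipped
Fold 3: move[6]->U => RUUURDUU INVALID (collision), skipped
Fold 4: move[6]->L => RUUURDLU INVALID (collision), skipped
Fold 5: move[5]->U => RUUURURU VALID

Answer: XXXXV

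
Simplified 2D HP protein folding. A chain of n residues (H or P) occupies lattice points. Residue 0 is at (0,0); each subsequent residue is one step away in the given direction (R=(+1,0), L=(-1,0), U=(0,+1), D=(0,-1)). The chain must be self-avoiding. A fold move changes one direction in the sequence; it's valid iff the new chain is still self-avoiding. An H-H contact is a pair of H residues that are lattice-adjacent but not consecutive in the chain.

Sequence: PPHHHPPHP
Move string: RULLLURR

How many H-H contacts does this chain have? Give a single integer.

Answer: 1

Derivation:
Positions: [(0, 0), (1, 0), (1, 1), (0, 1), (-1, 1), (-2, 1), (-2, 2), (-1, 2), (0, 2)]
H-H contact: residue 4 @(-1,1) - residue 7 @(-1, 2)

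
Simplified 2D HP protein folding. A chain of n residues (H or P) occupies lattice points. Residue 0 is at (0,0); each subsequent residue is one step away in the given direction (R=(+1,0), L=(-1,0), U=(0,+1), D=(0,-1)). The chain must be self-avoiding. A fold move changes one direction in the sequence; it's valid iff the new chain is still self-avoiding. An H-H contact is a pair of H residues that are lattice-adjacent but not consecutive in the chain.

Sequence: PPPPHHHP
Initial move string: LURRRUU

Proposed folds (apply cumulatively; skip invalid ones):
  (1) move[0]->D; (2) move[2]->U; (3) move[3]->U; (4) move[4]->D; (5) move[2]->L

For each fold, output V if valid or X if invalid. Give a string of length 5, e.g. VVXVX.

Initial: LURRRUU -> [(0, 0), (-1, 0), (-1, 1), (0, 1), (1, 1), (2, 1), (2, 2), (2, 3)]
Fold 1: move[0]->D => DURRRUU INVALID (collision), skipped
Fold 2: move[2]->U => LUURRUU VALID
Fold 3: move[3]->U => LUUURUU VALID
Fold 4: move[4]->D => LUUUDUU INVALID (collision), skipped
Fold 5: move[2]->L => LULURUU VALID

Answer: XVVXV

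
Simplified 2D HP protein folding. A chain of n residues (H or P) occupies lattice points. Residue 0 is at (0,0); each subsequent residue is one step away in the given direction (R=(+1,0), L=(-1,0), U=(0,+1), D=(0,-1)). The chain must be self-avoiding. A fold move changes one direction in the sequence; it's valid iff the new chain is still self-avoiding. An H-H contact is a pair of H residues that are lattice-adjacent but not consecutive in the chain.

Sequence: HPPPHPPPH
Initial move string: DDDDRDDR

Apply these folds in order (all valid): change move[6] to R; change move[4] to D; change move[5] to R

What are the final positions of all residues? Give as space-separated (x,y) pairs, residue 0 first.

Answer: (0,0) (0,-1) (0,-2) (0,-3) (0,-4) (0,-5) (1,-5) (2,-5) (3,-5)

Derivation:
Initial moves: DDDDRDDR
Fold: move[6]->R => DDDDRDRR (positions: [(0, 0), (0, -1), (0, -2), (0, -3), (0, -4), (1, -4), (1, -5), (2, -5), (3, -5)])
Fold: move[4]->D => DDDDDDRR (positions: [(0, 0), (0, -1), (0, -2), (0, -3), (0, -4), (0, -5), (0, -6), (1, -6), (2, -6)])
Fold: move[5]->R => DDDDDRRR (positions: [(0, 0), (0, -1), (0, -2), (0, -3), (0, -4), (0, -5), (1, -5), (2, -5), (3, -5)])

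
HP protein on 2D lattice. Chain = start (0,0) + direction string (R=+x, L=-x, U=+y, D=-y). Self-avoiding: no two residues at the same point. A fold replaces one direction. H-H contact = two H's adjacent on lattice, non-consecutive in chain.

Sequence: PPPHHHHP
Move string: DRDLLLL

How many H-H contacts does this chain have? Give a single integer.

Positions: [(0, 0), (0, -1), (1, -1), (1, -2), (0, -2), (-1, -2), (-2, -2), (-3, -2)]
No H-H contacts found.

Answer: 0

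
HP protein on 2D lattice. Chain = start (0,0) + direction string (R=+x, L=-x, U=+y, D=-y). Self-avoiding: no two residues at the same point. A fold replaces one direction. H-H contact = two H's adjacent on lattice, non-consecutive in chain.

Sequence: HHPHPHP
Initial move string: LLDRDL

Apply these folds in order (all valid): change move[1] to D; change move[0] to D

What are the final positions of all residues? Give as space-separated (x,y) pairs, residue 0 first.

Answer: (0,0) (0,-1) (0,-2) (0,-3) (1,-3) (1,-4) (0,-4)

Derivation:
Initial moves: LLDRDL
Fold: move[1]->D => LDDRDL (positions: [(0, 0), (-1, 0), (-1, -1), (-1, -2), (0, -2), (0, -3), (-1, -3)])
Fold: move[0]->D => DDDRDL (positions: [(0, 0), (0, -1), (0, -2), (0, -3), (1, -3), (1, -4), (0, -4)])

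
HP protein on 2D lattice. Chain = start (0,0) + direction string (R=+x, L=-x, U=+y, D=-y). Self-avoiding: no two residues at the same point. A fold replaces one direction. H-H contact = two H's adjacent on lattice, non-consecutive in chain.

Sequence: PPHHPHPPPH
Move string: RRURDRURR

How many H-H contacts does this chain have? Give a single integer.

Answer: 1

Derivation:
Positions: [(0, 0), (1, 0), (2, 0), (2, 1), (3, 1), (3, 0), (4, 0), (4, 1), (5, 1), (6, 1)]
H-H contact: residue 2 @(2,0) - residue 5 @(3, 0)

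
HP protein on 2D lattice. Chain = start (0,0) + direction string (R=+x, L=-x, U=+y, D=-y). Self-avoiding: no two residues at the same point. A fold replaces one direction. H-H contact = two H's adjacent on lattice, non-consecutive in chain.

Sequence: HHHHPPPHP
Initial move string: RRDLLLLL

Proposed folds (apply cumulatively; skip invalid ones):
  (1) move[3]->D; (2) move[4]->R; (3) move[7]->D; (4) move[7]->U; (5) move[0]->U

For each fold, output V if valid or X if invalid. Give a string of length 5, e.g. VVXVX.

Initial: RRDLLLLL -> [(0, 0), (1, 0), (2, 0), (2, -1), (1, -1), (0, -1), (-1, -1), (-2, -1), (-3, -1)]
Fold 1: move[3]->D => RRDDLLLL VALID
Fold 2: move[4]->R => RRDDRLLL INVALID (collision), skipped
Fold 3: move[7]->D => RRDDLLLD VALID
Fold 4: move[7]->U => RRDDLLLU VALID
Fold 5: move[0]->U => URDDLLLU VALID

Answer: VXVVV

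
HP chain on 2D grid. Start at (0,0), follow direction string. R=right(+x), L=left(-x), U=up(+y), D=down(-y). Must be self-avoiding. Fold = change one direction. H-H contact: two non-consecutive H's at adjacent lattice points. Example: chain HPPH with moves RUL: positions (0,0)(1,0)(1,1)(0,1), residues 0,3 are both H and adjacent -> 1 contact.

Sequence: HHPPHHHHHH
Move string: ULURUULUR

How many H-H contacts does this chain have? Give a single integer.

Positions: [(0, 0), (0, 1), (-1, 1), (-1, 2), (0, 2), (0, 3), (0, 4), (-1, 4), (-1, 5), (0, 5)]
H-H contact: residue 1 @(0,1) - residue 4 @(0, 2)
H-H contact: residue 6 @(0,4) - residue 9 @(0, 5)

Answer: 2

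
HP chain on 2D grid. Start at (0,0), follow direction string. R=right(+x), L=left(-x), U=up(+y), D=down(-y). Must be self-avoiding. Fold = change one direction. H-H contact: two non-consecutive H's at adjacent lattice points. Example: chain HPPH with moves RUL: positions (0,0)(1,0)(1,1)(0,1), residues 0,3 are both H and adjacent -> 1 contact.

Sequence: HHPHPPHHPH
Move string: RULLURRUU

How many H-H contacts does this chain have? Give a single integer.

Answer: 2

Derivation:
Positions: [(0, 0), (1, 0), (1, 1), (0, 1), (-1, 1), (-1, 2), (0, 2), (1, 2), (1, 3), (1, 4)]
H-H contact: residue 0 @(0,0) - residue 3 @(0, 1)
H-H contact: residue 3 @(0,1) - residue 6 @(0, 2)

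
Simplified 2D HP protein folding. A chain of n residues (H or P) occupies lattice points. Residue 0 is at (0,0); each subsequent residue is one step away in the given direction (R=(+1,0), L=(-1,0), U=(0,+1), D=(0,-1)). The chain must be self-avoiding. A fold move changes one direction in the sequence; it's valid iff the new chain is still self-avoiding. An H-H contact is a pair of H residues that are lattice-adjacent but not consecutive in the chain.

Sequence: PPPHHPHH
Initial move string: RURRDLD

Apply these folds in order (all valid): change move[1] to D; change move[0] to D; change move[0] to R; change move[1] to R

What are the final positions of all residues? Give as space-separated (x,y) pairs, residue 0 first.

Answer: (0,0) (1,0) (2,0) (3,0) (4,0) (4,-1) (3,-1) (3,-2)

Derivation:
Initial moves: RURRDLD
Fold: move[1]->D => RDRRDLD (positions: [(0, 0), (1, 0), (1, -1), (2, -1), (3, -1), (3, -2), (2, -2), (2, -3)])
Fold: move[0]->D => DDRRDLD (positions: [(0, 0), (0, -1), (0, -2), (1, -2), (2, -2), (2, -3), (1, -3), (1, -4)])
Fold: move[0]->R => RDRRDLD (positions: [(0, 0), (1, 0), (1, -1), (2, -1), (3, -1), (3, -2), (2, -2), (2, -3)])
Fold: move[1]->R => RRRRDLD (positions: [(0, 0), (1, 0), (2, 0), (3, 0), (4, 0), (4, -1), (3, -1), (3, -2)])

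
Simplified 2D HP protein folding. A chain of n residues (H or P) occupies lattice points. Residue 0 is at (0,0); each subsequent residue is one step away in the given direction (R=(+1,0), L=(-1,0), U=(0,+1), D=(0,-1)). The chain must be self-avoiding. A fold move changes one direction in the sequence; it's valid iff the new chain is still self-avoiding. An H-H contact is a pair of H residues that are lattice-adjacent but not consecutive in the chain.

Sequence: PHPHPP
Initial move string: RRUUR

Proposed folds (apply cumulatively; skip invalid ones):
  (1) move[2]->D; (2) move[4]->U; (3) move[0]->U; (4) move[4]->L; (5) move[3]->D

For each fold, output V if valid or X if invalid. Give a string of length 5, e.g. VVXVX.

Initial: RRUUR -> [(0, 0), (1, 0), (2, 0), (2, 1), (2, 2), (3, 2)]
Fold 1: move[2]->D => RRDUR INVALID (collision), skipped
Fold 2: move[4]->U => RRUUU VALID
Fold 3: move[0]->U => URUUU VALID
Fold 4: move[4]->L => URUUL VALID
Fold 5: move[3]->D => URUDL INVALID (collision), skipped

Answer: XVVVX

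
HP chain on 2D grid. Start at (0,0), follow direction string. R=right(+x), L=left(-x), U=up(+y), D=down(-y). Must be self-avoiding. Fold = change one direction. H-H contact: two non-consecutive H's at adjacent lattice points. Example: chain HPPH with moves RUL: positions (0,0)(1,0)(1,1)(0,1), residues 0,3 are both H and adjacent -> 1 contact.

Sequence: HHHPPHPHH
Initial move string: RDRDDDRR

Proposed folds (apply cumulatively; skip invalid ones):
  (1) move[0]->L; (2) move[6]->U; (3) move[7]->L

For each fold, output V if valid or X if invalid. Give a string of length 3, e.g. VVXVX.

Answer: VXX

Derivation:
Initial: RDRDDDRR -> [(0, 0), (1, 0), (1, -1), (2, -1), (2, -2), (2, -3), (2, -4), (3, -4), (4, -4)]
Fold 1: move[0]->L => LDRDDDRR VALID
Fold 2: move[6]->U => LDRDDDUR INVALID (collision), skipped
Fold 3: move[7]->L => LDRDDDRL INVALID (collision), skipped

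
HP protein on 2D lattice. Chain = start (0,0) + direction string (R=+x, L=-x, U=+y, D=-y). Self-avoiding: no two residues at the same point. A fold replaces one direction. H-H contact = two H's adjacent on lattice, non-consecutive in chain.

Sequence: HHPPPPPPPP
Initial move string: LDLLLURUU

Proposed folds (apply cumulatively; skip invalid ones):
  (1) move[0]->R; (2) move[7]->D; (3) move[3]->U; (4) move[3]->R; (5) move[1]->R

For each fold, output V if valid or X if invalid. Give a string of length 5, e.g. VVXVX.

Answer: VXXXX

Derivation:
Initial: LDLLLURUU -> [(0, 0), (-1, 0), (-1, -1), (-2, -1), (-3, -1), (-4, -1), (-4, 0), (-3, 0), (-3, 1), (-3, 2)]
Fold 1: move[0]->R => RDLLLURUU VALID
Fold 2: move[7]->D => RDLLLURDU INVALID (collision), skipped
Fold 3: move[3]->U => RDLULURUU INVALID (collision), skipped
Fold 4: move[3]->R => RDLRLURUU INVALID (collision), skipped
Fold 5: move[1]->R => RRLLLURUU INVALID (collision), skipped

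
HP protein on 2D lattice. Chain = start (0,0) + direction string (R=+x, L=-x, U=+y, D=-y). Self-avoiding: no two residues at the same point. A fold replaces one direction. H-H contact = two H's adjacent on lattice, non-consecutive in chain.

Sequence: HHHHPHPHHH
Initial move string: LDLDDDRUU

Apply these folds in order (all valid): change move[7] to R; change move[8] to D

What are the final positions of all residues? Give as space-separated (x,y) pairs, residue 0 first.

Answer: (0,0) (-1,0) (-1,-1) (-2,-1) (-2,-2) (-2,-3) (-2,-4) (-1,-4) (0,-4) (0,-5)

Derivation:
Initial moves: LDLDDDRUU
Fold: move[7]->R => LDLDDDRRU (positions: [(0, 0), (-1, 0), (-1, -1), (-2, -1), (-2, -2), (-2, -3), (-2, -4), (-1, -4), (0, -4), (0, -3)])
Fold: move[8]->D => LDLDDDRRD (positions: [(0, 0), (-1, 0), (-1, -1), (-2, -1), (-2, -2), (-2, -3), (-2, -4), (-1, -4), (0, -4), (0, -5)])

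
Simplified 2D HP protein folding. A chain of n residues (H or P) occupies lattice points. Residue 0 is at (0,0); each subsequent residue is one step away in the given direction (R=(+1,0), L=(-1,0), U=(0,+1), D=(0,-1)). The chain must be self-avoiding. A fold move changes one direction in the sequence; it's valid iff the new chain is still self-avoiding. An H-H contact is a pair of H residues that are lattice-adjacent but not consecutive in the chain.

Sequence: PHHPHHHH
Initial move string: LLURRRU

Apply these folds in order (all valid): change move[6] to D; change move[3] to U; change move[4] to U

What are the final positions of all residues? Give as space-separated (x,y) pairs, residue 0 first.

Answer: (0,0) (-1,0) (-2,0) (-2,1) (-2,2) (-2,3) (-1,3) (-1,2)

Derivation:
Initial moves: LLURRRU
Fold: move[6]->D => LLURRRD (positions: [(0, 0), (-1, 0), (-2, 0), (-2, 1), (-1, 1), (0, 1), (1, 1), (1, 0)])
Fold: move[3]->U => LLUURRD (positions: [(0, 0), (-1, 0), (-2, 0), (-2, 1), (-2, 2), (-1, 2), (0, 2), (0, 1)])
Fold: move[4]->U => LLUUURD (positions: [(0, 0), (-1, 0), (-2, 0), (-2, 1), (-2, 2), (-2, 3), (-1, 3), (-1, 2)])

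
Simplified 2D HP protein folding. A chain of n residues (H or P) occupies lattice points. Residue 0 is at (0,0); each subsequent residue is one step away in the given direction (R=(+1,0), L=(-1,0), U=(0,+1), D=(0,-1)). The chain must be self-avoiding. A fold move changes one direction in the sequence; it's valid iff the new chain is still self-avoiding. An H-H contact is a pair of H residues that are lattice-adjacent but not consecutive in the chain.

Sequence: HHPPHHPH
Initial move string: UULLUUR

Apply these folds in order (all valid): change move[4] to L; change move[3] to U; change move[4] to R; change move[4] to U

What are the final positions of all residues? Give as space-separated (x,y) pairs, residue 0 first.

Answer: (0,0) (0,1) (0,2) (-1,2) (-1,3) (-1,4) (-1,5) (0,5)

Derivation:
Initial moves: UULLUUR
Fold: move[4]->L => UULLLUR (positions: [(0, 0), (0, 1), (0, 2), (-1, 2), (-2, 2), (-3, 2), (-3, 3), (-2, 3)])
Fold: move[3]->U => UULULUR (positions: [(0, 0), (0, 1), (0, 2), (-1, 2), (-1, 3), (-2, 3), (-2, 4), (-1, 4)])
Fold: move[4]->R => UULURUR (positions: [(0, 0), (0, 1), (0, 2), (-1, 2), (-1, 3), (0, 3), (0, 4), (1, 4)])
Fold: move[4]->U => UULUUUR (positions: [(0, 0), (0, 1), (0, 2), (-1, 2), (-1, 3), (-1, 4), (-1, 5), (0, 5)])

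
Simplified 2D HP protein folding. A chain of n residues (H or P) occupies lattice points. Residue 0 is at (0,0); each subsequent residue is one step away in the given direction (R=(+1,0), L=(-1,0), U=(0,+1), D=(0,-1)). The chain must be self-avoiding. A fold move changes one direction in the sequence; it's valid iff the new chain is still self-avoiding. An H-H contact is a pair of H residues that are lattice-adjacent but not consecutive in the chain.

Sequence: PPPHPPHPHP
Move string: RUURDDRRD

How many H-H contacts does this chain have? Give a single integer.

Positions: [(0, 0), (1, 0), (1, 1), (1, 2), (2, 2), (2, 1), (2, 0), (3, 0), (4, 0), (4, -1)]
No H-H contacts found.

Answer: 0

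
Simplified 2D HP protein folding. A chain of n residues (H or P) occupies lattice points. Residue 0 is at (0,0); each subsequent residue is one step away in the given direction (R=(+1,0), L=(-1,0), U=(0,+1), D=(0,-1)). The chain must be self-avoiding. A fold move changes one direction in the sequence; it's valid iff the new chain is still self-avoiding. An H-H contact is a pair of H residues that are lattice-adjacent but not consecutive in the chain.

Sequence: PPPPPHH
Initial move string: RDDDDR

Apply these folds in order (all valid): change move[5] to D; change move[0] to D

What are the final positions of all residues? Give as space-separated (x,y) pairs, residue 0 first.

Answer: (0,0) (0,-1) (0,-2) (0,-3) (0,-4) (0,-5) (0,-6)

Derivation:
Initial moves: RDDDDR
Fold: move[5]->D => RDDDDD (positions: [(0, 0), (1, 0), (1, -1), (1, -2), (1, -3), (1, -4), (1, -5)])
Fold: move[0]->D => DDDDDD (positions: [(0, 0), (0, -1), (0, -2), (0, -3), (0, -4), (0, -5), (0, -6)])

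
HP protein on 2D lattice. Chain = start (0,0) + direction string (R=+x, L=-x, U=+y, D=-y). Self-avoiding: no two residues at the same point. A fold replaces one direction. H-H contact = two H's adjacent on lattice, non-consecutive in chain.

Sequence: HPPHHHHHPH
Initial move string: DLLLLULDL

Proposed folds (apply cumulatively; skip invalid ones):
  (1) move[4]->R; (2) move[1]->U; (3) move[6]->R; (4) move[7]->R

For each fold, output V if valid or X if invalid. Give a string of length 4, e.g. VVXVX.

Answer: XXXX

Derivation:
Initial: DLLLLULDL -> [(0, 0), (0, -1), (-1, -1), (-2, -1), (-3, -1), (-4, -1), (-4, 0), (-5, 0), (-5, -1), (-6, -1)]
Fold 1: move[4]->R => DLLLRULDL INVALID (collision), skipped
Fold 2: move[1]->U => DULLLULDL INVALID (collision), skipped
Fold 3: move[6]->R => DLLLLURDL INVALID (collision), skipped
Fold 4: move[7]->R => DLLLLULRL INVALID (collision), skipped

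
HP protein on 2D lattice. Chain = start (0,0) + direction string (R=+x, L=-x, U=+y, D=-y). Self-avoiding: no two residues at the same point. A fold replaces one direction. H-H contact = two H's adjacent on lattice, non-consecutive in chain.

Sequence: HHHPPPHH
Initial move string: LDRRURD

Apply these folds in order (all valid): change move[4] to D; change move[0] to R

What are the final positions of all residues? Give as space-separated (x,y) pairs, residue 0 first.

Initial moves: LDRRURD
Fold: move[4]->D => LDRRDRD (positions: [(0, 0), (-1, 0), (-1, -1), (0, -1), (1, -1), (1, -2), (2, -2), (2, -3)])
Fold: move[0]->R => RDRRDRD (positions: [(0, 0), (1, 0), (1, -1), (2, -1), (3, -1), (3, -2), (4, -2), (4, -3)])

Answer: (0,0) (1,0) (1,-1) (2,-1) (3,-1) (3,-2) (4,-2) (4,-3)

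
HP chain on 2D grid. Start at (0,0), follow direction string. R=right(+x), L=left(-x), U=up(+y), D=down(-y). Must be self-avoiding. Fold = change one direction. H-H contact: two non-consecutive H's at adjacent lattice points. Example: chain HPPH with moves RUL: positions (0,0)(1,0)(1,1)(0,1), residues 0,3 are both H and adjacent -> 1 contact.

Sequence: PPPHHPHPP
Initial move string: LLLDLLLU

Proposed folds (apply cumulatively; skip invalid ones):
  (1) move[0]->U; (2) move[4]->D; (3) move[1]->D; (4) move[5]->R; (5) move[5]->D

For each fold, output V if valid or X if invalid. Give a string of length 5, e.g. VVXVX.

Initial: LLLDLLLU -> [(0, 0), (-1, 0), (-2, 0), (-3, 0), (-3, -1), (-4, -1), (-5, -1), (-6, -1), (-6, 0)]
Fold 1: move[0]->U => ULLDLLLU VALID
Fold 2: move[4]->D => ULLDDLLU VALID
Fold 3: move[1]->D => UDLDDLLU INVALID (collision), skipped
Fold 4: move[5]->R => ULLDDRLU INVALID (collision), skipped
Fold 5: move[5]->D => ULLDDDLU VALID

Answer: VVXXV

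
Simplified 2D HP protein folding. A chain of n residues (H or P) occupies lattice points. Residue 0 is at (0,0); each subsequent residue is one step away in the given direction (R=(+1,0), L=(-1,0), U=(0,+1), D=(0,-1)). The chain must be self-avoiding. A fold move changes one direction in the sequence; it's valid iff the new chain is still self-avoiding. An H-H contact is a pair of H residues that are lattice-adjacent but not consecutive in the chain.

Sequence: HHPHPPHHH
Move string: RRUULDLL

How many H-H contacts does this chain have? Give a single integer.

Answer: 3

Derivation:
Positions: [(0, 0), (1, 0), (2, 0), (2, 1), (2, 2), (1, 2), (1, 1), (0, 1), (-1, 1)]
H-H contact: residue 0 @(0,0) - residue 7 @(0, 1)
H-H contact: residue 1 @(1,0) - residue 6 @(1, 1)
H-H contact: residue 3 @(2,1) - residue 6 @(1, 1)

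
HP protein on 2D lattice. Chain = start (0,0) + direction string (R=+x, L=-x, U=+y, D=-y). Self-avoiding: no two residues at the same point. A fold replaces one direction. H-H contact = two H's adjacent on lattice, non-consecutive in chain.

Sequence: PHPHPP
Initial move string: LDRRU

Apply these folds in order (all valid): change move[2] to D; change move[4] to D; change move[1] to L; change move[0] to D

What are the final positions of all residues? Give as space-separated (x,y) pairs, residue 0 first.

Answer: (0,0) (0,-1) (-1,-1) (-1,-2) (0,-2) (0,-3)

Derivation:
Initial moves: LDRRU
Fold: move[2]->D => LDDRU (positions: [(0, 0), (-1, 0), (-1, -1), (-1, -2), (0, -2), (0, -1)])
Fold: move[4]->D => LDDRD (positions: [(0, 0), (-1, 0), (-1, -1), (-1, -2), (0, -2), (0, -3)])
Fold: move[1]->L => LLDRD (positions: [(0, 0), (-1, 0), (-2, 0), (-2, -1), (-1, -1), (-1, -2)])
Fold: move[0]->D => DLDRD (positions: [(0, 0), (0, -1), (-1, -1), (-1, -2), (0, -2), (0, -3)])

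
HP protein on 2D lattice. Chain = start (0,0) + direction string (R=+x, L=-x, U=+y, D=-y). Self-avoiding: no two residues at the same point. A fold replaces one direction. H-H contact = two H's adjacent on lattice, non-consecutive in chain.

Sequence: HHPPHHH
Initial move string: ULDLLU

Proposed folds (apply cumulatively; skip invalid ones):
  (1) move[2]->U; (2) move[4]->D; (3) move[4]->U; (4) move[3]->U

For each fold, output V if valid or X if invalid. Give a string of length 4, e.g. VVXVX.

Answer: VXVV

Derivation:
Initial: ULDLLU -> [(0, 0), (0, 1), (-1, 1), (-1, 0), (-2, 0), (-3, 0), (-3, 1)]
Fold 1: move[2]->U => ULULLU VALID
Fold 2: move[4]->D => ULULDU INVALID (collision), skipped
Fold 3: move[4]->U => ULULUU VALID
Fold 4: move[3]->U => ULUUUU VALID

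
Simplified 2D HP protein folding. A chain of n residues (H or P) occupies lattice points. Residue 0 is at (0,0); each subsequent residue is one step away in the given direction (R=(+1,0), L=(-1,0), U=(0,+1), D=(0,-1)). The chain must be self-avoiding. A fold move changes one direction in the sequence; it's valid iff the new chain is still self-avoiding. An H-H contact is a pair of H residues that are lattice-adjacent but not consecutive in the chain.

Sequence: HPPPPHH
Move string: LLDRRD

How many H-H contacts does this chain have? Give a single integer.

Positions: [(0, 0), (-1, 0), (-2, 0), (-2, -1), (-1, -1), (0, -1), (0, -2)]
H-H contact: residue 0 @(0,0) - residue 5 @(0, -1)

Answer: 1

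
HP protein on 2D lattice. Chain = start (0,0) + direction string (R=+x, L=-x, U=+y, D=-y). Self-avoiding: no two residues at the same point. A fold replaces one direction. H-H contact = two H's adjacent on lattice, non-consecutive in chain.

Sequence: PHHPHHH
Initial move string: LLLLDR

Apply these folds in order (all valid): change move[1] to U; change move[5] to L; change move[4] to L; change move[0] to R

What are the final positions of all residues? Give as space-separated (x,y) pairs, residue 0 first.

Answer: (0,0) (1,0) (1,1) (0,1) (-1,1) (-2,1) (-3,1)

Derivation:
Initial moves: LLLLDR
Fold: move[1]->U => LULLDR (positions: [(0, 0), (-1, 0), (-1, 1), (-2, 1), (-3, 1), (-3, 0), (-2, 0)])
Fold: move[5]->L => LULLDL (positions: [(0, 0), (-1, 0), (-1, 1), (-2, 1), (-3, 1), (-3, 0), (-4, 0)])
Fold: move[4]->L => LULLLL (positions: [(0, 0), (-1, 0), (-1, 1), (-2, 1), (-3, 1), (-4, 1), (-5, 1)])
Fold: move[0]->R => RULLLL (positions: [(0, 0), (1, 0), (1, 1), (0, 1), (-1, 1), (-2, 1), (-3, 1)])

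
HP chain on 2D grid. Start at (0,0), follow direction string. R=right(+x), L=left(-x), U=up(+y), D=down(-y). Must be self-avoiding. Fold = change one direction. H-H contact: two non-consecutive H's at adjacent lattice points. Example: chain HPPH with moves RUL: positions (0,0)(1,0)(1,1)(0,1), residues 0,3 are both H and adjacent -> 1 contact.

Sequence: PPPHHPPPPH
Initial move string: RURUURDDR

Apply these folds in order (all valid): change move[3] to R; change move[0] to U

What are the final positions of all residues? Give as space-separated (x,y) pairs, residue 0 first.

Answer: (0,0) (0,1) (0,2) (1,2) (2,2) (2,3) (3,3) (3,2) (3,1) (4,1)

Derivation:
Initial moves: RURUURDDR
Fold: move[3]->R => RURRURDDR (positions: [(0, 0), (1, 0), (1, 1), (2, 1), (3, 1), (3, 2), (4, 2), (4, 1), (4, 0), (5, 0)])
Fold: move[0]->U => UURRURDDR (positions: [(0, 0), (0, 1), (0, 2), (1, 2), (2, 2), (2, 3), (3, 3), (3, 2), (3, 1), (4, 1)])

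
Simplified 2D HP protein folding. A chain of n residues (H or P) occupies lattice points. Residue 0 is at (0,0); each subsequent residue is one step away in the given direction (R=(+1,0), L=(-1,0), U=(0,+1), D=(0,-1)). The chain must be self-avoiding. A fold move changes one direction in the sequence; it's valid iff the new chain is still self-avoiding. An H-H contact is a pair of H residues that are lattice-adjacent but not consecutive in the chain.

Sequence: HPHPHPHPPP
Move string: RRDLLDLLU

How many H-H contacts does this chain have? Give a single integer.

Positions: [(0, 0), (1, 0), (2, 0), (2, -1), (1, -1), (0, -1), (0, -2), (-1, -2), (-2, -2), (-2, -1)]
No H-H contacts found.

Answer: 0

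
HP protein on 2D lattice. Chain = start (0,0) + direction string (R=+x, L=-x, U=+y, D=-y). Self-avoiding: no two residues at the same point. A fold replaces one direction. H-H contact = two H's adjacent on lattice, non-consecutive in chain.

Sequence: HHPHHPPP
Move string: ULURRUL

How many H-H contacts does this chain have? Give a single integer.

Positions: [(0, 0), (0, 1), (-1, 1), (-1, 2), (0, 2), (1, 2), (1, 3), (0, 3)]
H-H contact: residue 1 @(0,1) - residue 4 @(0, 2)

Answer: 1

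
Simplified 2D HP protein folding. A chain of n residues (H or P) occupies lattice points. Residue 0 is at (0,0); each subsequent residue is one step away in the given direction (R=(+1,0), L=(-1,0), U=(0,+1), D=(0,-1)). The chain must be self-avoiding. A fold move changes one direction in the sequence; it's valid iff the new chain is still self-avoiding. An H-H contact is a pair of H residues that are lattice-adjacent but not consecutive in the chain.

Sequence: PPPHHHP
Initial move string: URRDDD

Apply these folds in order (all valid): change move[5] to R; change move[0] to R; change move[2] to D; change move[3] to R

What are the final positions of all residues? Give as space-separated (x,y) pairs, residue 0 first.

Initial moves: URRDDD
Fold: move[5]->R => URRDDR (positions: [(0, 0), (0, 1), (1, 1), (2, 1), (2, 0), (2, -1), (3, -1)])
Fold: move[0]->R => RRRDDR (positions: [(0, 0), (1, 0), (2, 0), (3, 0), (3, -1), (3, -2), (4, -2)])
Fold: move[2]->D => RRDDDR (positions: [(0, 0), (1, 0), (2, 0), (2, -1), (2, -2), (2, -3), (3, -3)])
Fold: move[3]->R => RRDRDR (positions: [(0, 0), (1, 0), (2, 0), (2, -1), (3, -1), (3, -2), (4, -2)])

Answer: (0,0) (1,0) (2,0) (2,-1) (3,-1) (3,-2) (4,-2)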